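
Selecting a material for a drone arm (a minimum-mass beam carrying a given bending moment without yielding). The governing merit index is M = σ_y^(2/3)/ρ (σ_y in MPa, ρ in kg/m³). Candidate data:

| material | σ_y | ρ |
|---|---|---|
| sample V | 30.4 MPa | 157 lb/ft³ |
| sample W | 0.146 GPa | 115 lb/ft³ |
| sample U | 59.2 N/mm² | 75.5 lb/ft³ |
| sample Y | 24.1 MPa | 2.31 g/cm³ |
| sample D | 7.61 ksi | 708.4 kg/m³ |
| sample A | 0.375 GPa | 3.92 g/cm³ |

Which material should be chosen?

sample D

After converting to SI:
  sample V: σ_y = 30.40 MPa, ρ = 2515 kg/m³
  sample W: σ_y = 146.0 MPa, ρ = 1842 kg/m³
  sample U: σ_y = 59.20 MPa, ρ = 1209 kg/m³
  sample Y: σ_y = 24.10 MPa, ρ = 2310 kg/m³
  sample D: σ_y = 52.47 MPa, ρ = 708.4 kg/m³
  sample A: σ_y = 375.0 MPa, ρ = 3920 kg/m³
  sample D: M = 19.8×10⁻³
  sample W: M = 15.1×10⁻³
  sample A: M = 13.3×10⁻³
  sample U: M = 12.6×10⁻³
  sample V: M = 3.87×10⁻³
  sample Y: M = 3.61×10⁻³
Highest index: sample D.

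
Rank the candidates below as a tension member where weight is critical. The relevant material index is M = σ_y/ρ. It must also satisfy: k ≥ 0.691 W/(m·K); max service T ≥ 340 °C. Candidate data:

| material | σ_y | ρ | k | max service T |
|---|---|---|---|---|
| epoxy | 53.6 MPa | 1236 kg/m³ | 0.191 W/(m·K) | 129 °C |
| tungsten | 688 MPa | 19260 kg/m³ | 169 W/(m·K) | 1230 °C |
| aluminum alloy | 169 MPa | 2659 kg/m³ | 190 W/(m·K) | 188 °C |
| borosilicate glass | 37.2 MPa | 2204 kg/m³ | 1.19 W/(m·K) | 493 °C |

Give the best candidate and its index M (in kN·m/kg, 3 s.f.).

Screen on constraints: k ≥ 0.691 W/(m·K); max service T ≥ 340 °C. Survivors: tungsten, borosilicate glass.
Per-candidate index values:
  tungsten: M = 35.7 kN·m/kg
  borosilicate glass: M = 16.9 kN·m/kg
Tungsten has the largest M.

tungsten, M = 35.7 kN·m/kg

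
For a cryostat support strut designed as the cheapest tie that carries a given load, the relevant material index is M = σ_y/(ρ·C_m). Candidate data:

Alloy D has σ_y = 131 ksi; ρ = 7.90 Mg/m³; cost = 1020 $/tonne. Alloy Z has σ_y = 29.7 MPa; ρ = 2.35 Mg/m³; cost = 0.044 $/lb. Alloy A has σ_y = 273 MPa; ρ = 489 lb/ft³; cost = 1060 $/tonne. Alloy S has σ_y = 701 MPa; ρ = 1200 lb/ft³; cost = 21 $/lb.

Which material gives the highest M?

alloy Z

Convert each candidate to consistent units, then evaluate M:
  alloy D: σ_y = 903.2 MPa, ρ = 7900 kg/m³, cost = 1.020 $/kg
  alloy Z: σ_y = 29.70 MPa, ρ = 2350 kg/m³, cost = 0.09700 $/kg
  alloy A: σ_y = 273.0 MPa, ρ = 7833 kg/m³, cost = 1.060 $/kg
  alloy S: σ_y = 701.0 MPa, ρ = 19220 kg/m³, cost = 46.30 $/kg
  alloy Z: M = 130 kN·m per $
  alloy D: M = 112 kN·m per $
  alloy A: M = 32.9 kN·m per $
  alloy S: M = 0.788 kN·m per $
Alloy Z has the largest M.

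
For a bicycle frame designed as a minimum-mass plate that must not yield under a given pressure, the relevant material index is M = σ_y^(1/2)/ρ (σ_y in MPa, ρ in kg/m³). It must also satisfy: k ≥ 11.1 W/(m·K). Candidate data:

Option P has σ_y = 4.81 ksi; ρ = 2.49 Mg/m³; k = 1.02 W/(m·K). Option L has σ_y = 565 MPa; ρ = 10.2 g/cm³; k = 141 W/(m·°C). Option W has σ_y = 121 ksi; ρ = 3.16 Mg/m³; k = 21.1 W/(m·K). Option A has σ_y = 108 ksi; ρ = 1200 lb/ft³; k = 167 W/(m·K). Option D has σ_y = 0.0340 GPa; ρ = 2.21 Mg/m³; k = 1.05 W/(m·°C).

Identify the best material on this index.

Screen on constraints: k ≥ 11.1 W/(m·K). Survivors: option L, option W, option A.
Putting every candidate on a common basis:
  option L: σ_y = 565.0 MPa, ρ = 10200 kg/m³
  option W: σ_y = 834.3 MPa, ρ = 3160 kg/m³
  option A: σ_y = 744.6 MPa, ρ = 19220 kg/m³
  option W: M = 9.14×10⁻³
  option L: M = 2.33×10⁻³
  option A: M = 1.42×10⁻³
Highest index: option W.

option W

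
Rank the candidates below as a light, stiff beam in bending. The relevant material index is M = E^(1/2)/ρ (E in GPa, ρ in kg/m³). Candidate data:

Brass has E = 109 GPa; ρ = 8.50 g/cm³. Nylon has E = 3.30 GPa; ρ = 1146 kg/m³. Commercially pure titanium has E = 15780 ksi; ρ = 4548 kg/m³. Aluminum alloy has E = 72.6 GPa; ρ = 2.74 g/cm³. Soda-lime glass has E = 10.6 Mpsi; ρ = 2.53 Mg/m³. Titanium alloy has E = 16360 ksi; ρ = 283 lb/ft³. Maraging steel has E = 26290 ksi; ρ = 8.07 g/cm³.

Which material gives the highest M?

Putting every candidate on a common basis:
  brass: E = 109.0 GPa, ρ = 8500 kg/m³
  nylon: E = 3.300 GPa, ρ = 1146 kg/m³
  commercially pure titanium: E = 108.8 GPa, ρ = 4548 kg/m³
  aluminum alloy: E = 72.60 GPa, ρ = 2740 kg/m³
  soda-lime glass: E = 73.08 GPa, ρ = 2530 kg/m³
  titanium alloy: E = 112.8 GPa, ρ = 4533 kg/m³
  maraging steel: E = 181.3 GPa, ρ = 8070 kg/m³
  soda-lime glass: M = 3.38×10⁻³
  aluminum alloy: M = 3.11×10⁻³
  titanium alloy: M = 2.34×10⁻³
  commercially pure titanium: M = 2.29×10⁻³
  maraging steel: M = 1.67×10⁻³
  nylon: M = 1.59×10⁻³
  brass: M = 1.23×10⁻³
Highest index: soda-lime glass.

soda-lime glass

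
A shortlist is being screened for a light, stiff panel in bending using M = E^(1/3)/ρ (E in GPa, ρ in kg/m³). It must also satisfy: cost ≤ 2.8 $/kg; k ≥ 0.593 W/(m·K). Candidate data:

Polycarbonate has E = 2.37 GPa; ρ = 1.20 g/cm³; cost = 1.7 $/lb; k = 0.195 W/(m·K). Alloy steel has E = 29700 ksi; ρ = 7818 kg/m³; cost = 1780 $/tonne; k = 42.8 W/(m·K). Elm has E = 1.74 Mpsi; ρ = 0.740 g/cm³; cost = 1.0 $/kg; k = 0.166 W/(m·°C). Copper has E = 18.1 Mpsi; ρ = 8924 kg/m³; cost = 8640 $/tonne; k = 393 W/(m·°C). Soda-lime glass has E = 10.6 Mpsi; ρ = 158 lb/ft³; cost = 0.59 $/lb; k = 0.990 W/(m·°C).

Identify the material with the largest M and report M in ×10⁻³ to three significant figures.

soda-lime glass, M = 1.65×10⁻³

Screen on constraints: cost ≤ 2.8 $/kg; k ≥ 0.593 W/(m·K). Survivors: alloy steel, soda-lime glass.
Convert each candidate to consistent units, then evaluate M:
  alloy steel: E = 204.8 GPa, ρ = 7818 kg/m³
  soda-lime glass: E = 73.08 GPa, ρ = 2531 kg/m³
  soda-lime glass: M = 1.65×10⁻³
  alloy steel: M = 0.754×10⁻³
The maximum is for soda-lime glass.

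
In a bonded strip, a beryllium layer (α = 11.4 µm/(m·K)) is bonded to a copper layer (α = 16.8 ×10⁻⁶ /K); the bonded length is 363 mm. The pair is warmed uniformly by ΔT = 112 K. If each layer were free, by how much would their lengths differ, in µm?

220 µm

Δα = |11.4 − 16.8|×10⁻⁶/K = 5.40×10⁻⁶/K.
ΔL_mismatch = Δα·L·ΔT = 5.40×10⁻⁶ × 363.0 mm × 112.0 K = 220 µm.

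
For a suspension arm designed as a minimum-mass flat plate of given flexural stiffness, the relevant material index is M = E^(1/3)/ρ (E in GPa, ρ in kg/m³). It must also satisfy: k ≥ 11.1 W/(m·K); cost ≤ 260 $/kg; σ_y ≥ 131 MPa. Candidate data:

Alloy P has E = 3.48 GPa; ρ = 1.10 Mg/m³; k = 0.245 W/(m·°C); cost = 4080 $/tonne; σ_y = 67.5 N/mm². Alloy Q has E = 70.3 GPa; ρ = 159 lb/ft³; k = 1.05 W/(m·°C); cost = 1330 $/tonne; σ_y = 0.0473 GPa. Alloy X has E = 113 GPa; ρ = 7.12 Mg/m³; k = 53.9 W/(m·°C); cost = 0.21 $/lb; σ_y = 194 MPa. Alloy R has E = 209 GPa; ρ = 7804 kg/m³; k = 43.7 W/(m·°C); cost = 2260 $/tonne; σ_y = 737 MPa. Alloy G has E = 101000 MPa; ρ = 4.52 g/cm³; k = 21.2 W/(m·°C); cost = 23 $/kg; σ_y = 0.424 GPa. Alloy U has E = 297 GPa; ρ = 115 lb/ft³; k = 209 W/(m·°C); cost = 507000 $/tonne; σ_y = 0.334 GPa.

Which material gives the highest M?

Screen on constraints: k ≥ 11.1 W/(m·K); cost ≤ 260 $/kg; σ_y ≥ 131 MPa. Survivors: alloy X, alloy R, alloy G.
After converting to SI:
  alloy X: E = 113.0 GPa, ρ = 7120 kg/m³
  alloy R: E = 209.0 GPa, ρ = 7804 kg/m³
  alloy G: E = 101.0 GPa, ρ = 4520 kg/m³
  alloy G: M = 1.03×10⁻³
  alloy R: M = 0.760×10⁻³
  alloy X: M = 0.679×10⁻³
Alloy G has the largest M.

alloy G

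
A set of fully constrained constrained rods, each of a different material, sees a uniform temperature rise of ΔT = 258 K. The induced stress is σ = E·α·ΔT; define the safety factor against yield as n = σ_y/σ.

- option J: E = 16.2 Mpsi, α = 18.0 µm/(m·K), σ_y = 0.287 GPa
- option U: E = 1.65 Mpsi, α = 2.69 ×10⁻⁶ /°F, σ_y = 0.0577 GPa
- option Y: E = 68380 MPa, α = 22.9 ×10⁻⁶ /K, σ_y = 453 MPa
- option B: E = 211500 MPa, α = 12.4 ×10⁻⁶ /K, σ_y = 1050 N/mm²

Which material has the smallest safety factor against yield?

option J

Converting E to GPa, α to ×10⁻⁶/K, σ_y to MPa, then σ and n for each:
  option J: E = 111.7, α = 18.0, σ_y = 287.0 → σ = 519 MPa, n = 0.553
  option U: E = 11.38, α = 4.84, σ_y = 57.70 → σ = 14.2 MPa, n = 4.06
  option Y: E = 68.38, α = 22.9, σ_y = 453.0 → σ = 404 MPa, n = 1.12
  option B: E = 211.5, α = 12.4, σ_y = 1050 → σ = 677 MPa, n = 1.55
The minimum is option J at n = 0.553.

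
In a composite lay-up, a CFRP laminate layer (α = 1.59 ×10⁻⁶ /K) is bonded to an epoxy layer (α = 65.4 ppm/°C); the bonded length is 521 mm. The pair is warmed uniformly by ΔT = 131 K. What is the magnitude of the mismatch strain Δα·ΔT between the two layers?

8.36×10⁻³

Δα = |1.59 − 65.4|×10⁻⁶/K = 63.8×10⁻⁶/K.
Mismatch strain = Δα·ΔT = 63.8×10⁻⁶ × 131.0 = 8.36×10⁻³.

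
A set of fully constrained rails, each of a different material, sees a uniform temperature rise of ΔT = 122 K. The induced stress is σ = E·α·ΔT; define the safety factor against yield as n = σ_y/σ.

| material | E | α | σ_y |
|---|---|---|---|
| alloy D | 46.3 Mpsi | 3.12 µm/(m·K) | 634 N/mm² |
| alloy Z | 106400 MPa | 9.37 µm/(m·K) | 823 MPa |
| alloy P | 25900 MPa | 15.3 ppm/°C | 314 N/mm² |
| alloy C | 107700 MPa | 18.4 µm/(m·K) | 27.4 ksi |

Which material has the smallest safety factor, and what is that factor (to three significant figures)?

In consistent units (E in GPa, α in ×10⁻⁶/K, σ_y in MPa):
  alloy D: E = 319.2, α = 3.12, σ_y = 634.0 → σ = 122 MPa, n = 5.22
  alloy Z: E = 106.4, α = 9.37, σ_y = 823.0 → σ = 122 MPa, n = 6.77
  alloy P: E = 25.90, α = 15.3, σ_y = 314.0 → σ = 48.3 MPa, n = 6.49
  alloy C: E = 107.7, α = 18.4, σ_y = 188.9 → σ = 242 MPa, n = 0.781
The minimum is alloy C at n = 0.781.

alloy C, n = 0.781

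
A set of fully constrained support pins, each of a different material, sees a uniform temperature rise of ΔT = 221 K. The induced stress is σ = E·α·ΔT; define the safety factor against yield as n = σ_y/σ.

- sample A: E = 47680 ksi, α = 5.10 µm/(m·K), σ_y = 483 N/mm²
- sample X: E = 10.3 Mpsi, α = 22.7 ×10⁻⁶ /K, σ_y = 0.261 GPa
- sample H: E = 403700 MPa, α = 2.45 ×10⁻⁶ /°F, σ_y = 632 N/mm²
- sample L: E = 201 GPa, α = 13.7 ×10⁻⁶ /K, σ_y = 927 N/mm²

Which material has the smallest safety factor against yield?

sample X

In consistent units (E in GPa, α in ×10⁻⁶/K, σ_y in MPa):
  sample A: E = 328.7, α = 5.10, σ_y = 483.0 → σ = 371 MPa, n = 1.30
  sample X: E = 71.02, α = 22.7, σ_y = 261.0 → σ = 356 MPa, n = 0.733
  sample H: E = 403.7, α = 4.41, σ_y = 632.0 → σ = 393 MPa, n = 1.61
  sample L: E = 201.0, α = 13.7, σ_y = 927.0 → σ = 609 MPa, n = 1.52
Sample X has the lowest safety factor, n = 0.733.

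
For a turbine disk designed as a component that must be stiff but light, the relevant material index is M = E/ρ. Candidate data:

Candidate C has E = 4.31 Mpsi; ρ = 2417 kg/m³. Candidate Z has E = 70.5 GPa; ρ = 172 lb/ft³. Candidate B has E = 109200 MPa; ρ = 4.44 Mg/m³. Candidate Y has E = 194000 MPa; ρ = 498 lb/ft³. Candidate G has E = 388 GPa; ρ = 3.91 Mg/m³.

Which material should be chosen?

candidate G

Normalizing units and computing the index:
  candidate C: E = 29.72 GPa, ρ = 2417 kg/m³
  candidate Z: E = 70.50 GPa, ρ = 2755 kg/m³
  candidate B: E = 109.2 GPa, ρ = 4440 kg/m³
  candidate Y: E = 194.0 GPa, ρ = 7977 kg/m³
  candidate G: E = 388.0 GPa, ρ = 3910 kg/m³
  candidate G: M = 99.2 MN·m/kg
  candidate Z: M = 25.6 MN·m/kg
  candidate B: M = 24.6 MN·m/kg
  candidate Y: M = 24.3 MN·m/kg
  candidate C: M = 12.3 MN·m/kg
Highest index: candidate G.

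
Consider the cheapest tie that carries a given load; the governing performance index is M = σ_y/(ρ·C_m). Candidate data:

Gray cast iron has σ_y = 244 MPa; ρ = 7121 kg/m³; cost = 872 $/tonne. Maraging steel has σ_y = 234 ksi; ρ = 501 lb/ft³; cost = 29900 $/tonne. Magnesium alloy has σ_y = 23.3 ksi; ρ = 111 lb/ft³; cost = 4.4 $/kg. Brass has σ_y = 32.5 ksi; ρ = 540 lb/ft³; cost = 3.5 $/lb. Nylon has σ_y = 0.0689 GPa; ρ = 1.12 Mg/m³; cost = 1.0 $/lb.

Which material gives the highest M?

After converting to SI:
  gray cast iron: σ_y = 244.0 MPa, ρ = 7121 kg/m³, cost = 0.8720 $/kg
  maraging steel: σ_y = 1613 MPa, ρ = 8025 kg/m³, cost = 29.90 $/kg
  magnesium alloy: σ_y = 160.6 MPa, ρ = 1778 kg/m³, cost = 4.400 $/kg
  brass: σ_y = 224.1 MPa, ρ = 8650 kg/m³, cost = 7.716 $/kg
  nylon: σ_y = 68.90 MPa, ρ = 1120 kg/m³, cost = 2.205 $/kg
  gray cast iron: M = 39.3 kN·m per $
  nylon: M = 27.9 kN·m per $
  magnesium alloy: M = 20.5 kN·m per $
  maraging steel: M = 6.72 kN·m per $
  brass: M = 3.36 kN·m per $
The maximum is for gray cast iron.

gray cast iron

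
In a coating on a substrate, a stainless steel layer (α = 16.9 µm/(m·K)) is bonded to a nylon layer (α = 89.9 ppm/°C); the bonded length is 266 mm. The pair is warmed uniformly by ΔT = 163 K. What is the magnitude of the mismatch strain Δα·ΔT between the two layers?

Δα = |16.9 − 89.9|×10⁻⁶/K = 73.0×10⁻⁶/K.
Mismatch strain = Δα·ΔT = 73.0×10⁻⁶ × 163.0 = 0.0119.

0.0119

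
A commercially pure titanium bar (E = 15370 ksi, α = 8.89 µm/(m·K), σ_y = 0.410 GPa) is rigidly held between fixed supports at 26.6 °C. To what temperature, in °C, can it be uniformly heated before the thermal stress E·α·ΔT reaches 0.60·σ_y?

E = 15370 ksi = 106.0 GPa.
σ_y = 0.410 GPa = 410.0 MPa.
E·α·ΔT = 246.0 MPa ⇒ ΔT = 246.0 / (106.0×10³ × 8.89×10⁻⁶) = 261.1 K.
T = 26.6 + 261.1 = 287.7 °C.

288 °C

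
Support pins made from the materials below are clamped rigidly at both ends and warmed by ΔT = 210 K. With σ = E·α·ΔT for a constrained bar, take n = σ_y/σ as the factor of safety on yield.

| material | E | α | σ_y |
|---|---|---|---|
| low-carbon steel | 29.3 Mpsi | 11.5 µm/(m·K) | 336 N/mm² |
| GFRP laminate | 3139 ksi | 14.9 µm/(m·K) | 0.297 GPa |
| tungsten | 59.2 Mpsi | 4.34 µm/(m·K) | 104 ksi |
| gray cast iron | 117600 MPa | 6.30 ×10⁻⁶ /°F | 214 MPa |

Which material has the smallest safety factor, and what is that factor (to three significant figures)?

low-carbon steel, n = 0.689

With everything in SI (GPa, ×10⁻⁶/K, MPa):
  low-carbon steel: E = 202.0, α = 11.5, σ_y = 336.0 → σ = 488 MPa, n = 0.689
  GFRP laminate: E = 21.64, α = 14.9, σ_y = 297.0 → σ = 67.7 MPa, n = 4.39
  tungsten: E = 408.2, α = 4.34, σ_y = 717.1 → σ = 372 MPa, n = 1.93
  gray cast iron: E = 117.6, α = 11.3, σ_y = 214.0 → σ = 280 MPa, n = 0.764
Smallest n: low-carbon steel with n = 0.689.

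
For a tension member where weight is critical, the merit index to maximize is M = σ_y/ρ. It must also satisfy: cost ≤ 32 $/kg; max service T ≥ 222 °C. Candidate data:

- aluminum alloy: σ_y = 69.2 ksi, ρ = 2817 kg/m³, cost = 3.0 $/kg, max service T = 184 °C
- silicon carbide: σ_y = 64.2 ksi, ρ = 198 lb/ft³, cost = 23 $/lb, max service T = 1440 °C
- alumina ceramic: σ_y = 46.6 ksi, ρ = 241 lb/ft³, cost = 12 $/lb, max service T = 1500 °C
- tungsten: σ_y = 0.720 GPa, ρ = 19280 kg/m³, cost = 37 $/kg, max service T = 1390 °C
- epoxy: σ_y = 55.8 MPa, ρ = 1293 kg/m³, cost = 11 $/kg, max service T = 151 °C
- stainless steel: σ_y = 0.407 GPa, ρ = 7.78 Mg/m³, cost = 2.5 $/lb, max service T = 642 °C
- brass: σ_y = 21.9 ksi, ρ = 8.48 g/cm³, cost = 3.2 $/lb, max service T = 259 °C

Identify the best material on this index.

alumina ceramic

Screen on constraints: cost ≤ 32 $/kg; max service T ≥ 222 °C. Survivors: alumina ceramic, stainless steel, brass.
After converting to SI:
  alumina ceramic: σ_y = 321.3 MPa, ρ = 3860 kg/m³
  stainless steel: σ_y = 407.0 MPa, ρ = 7780 kg/m³
  brass: σ_y = 151.0 MPa, ρ = 8480 kg/m³
  alumina ceramic: M = 83.2 kN·m/kg
  stainless steel: M = 52.3 kN·m/kg
  brass: M = 17.8 kN·m/kg
Alumina ceramic ranks first.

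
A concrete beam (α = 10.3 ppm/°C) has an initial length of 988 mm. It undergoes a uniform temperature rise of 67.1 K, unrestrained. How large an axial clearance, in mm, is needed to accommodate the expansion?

0.683 mm

ΔL = α·L₀·ΔT = 10.3×10⁻⁶ × 988 mm × 67.10 K = 0.683 mm.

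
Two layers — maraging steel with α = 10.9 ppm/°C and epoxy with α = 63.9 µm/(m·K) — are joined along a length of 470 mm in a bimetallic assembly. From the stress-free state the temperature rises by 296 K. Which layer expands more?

epoxy

α(maraging steel) = 10.9×10⁻⁶/K vs α(epoxy) = 63.9×10⁻⁶/K.
Higher α expands more for the same ΔT: epoxy.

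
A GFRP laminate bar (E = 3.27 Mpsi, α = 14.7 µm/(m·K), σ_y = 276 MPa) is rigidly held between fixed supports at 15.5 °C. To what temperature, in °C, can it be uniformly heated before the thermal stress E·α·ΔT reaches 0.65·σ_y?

E = 3.27 Mpsi = 22.55 GPa.
E·α·ΔT = 179.4 MPa ⇒ ΔT = 179.4 / (22.55×10³ × 14.7×10⁻⁶) = 541.3 K.
T = 15.5 + 541.3 = 556.8 °C.

557 °C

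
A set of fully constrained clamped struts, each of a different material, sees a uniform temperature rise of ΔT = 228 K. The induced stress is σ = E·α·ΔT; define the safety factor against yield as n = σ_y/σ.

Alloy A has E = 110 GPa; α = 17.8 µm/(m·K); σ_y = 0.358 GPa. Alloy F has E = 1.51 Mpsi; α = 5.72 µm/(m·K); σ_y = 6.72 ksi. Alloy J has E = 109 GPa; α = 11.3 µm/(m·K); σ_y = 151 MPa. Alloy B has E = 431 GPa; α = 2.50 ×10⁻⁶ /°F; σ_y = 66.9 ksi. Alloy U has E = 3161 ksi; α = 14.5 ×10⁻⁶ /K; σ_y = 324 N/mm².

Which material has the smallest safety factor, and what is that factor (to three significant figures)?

With everything in SI (GPa, ×10⁻⁶/K, MPa):
  alloy A: E = 110.0, α = 17.8, σ_y = 358.0 → σ = 446 MPa, n = 0.802
  alloy F: E = 10.41, α = 5.72, σ_y = 46.33 → σ = 13.6 MPa, n = 3.41
  alloy J: E = 109.0, α = 11.3, σ_y = 151.0 → σ = 281 MPa, n = 0.538
  alloy B: E = 431.0, α = 4.50, σ_y = 461.3 → σ = 442 MPa, n = 1.04
  alloy U: E = 21.79, α = 14.5, σ_y = 324.0 → σ = 72.1 MPa, n = 4.50
The minimum is alloy J at n = 0.538.

alloy J, n = 0.538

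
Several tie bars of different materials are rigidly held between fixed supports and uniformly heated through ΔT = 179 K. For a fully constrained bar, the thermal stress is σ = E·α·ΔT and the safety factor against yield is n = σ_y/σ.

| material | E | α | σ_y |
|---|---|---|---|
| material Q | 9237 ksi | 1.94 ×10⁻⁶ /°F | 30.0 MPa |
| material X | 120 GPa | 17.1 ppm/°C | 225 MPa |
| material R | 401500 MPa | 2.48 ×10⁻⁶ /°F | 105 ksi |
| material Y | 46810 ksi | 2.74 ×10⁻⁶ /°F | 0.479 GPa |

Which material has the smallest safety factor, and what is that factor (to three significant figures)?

Per material, after unit conversion:
  material Q: E = 63.69, α = 3.49, σ_y = 30.00 → σ = 39.8 MPa, n = 0.754
  material X: E = 120.0, α = 17.1, σ_y = 225.0 → σ = 367 MPa, n = 0.613
  material R: E = 401.5, α = 4.46, σ_y = 723.9 → σ = 321 MPa, n = 2.26
  material Y: E = 322.7, α = 4.93, σ_y = 479.0 → σ = 285 MPa, n = 1.68
Smallest n: material X with n = 0.613.

material X, n = 0.613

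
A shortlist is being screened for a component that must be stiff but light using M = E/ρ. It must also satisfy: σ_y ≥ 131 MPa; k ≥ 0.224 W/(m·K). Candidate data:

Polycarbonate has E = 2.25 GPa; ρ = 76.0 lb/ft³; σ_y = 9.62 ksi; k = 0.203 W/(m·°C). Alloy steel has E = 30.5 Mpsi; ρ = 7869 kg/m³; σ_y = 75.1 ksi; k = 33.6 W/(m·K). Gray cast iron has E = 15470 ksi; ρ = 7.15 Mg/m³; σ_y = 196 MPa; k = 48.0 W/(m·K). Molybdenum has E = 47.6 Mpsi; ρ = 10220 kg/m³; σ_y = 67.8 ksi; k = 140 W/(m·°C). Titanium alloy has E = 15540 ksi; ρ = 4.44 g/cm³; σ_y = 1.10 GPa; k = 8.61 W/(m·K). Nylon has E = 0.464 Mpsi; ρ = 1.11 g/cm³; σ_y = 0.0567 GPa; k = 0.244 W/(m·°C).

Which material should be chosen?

Screen on constraints: σ_y ≥ 131 MPa; k ≥ 0.224 W/(m·K). Survivors: alloy steel, gray cast iron, molybdenum, titanium alloy.
Normalizing units and computing the index:
  alloy steel: E = 210.3 GPa, ρ = 7869 kg/m³
  gray cast iron: E = 106.7 GPa, ρ = 7150 kg/m³
  molybdenum: E = 328.2 GPa, ρ = 10220 kg/m³
  titanium alloy: E = 107.1 GPa, ρ = 4440 kg/m³
  molybdenum: M = 32.1 MN·m/kg
  alloy steel: M = 26.7 MN·m/kg
  titanium alloy: M = 24.1 MN·m/kg
  gray cast iron: M = 14.9 MN·m/kg
The maximum is for molybdenum.

molybdenum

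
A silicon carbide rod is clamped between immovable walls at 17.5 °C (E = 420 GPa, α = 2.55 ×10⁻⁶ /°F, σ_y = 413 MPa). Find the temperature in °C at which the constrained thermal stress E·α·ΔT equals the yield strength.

α = 2.55×10⁻⁶/°F × 9/5 = 4.59×10⁻⁶/K.
E·α·ΔT = 413.0 MPa ⇒ ΔT = 413.0 / (420.0×10³ × 4.59×10⁻⁶) = 214.2 K.
T = 17.5 + 214.2 = 231.7 °C.

232 °C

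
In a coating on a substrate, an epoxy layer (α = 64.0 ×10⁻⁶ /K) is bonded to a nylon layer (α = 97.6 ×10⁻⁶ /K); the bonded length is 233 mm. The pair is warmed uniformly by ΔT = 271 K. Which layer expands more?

α(epoxy) = 64.0×10⁻⁶/K vs α(nylon) = 97.6×10⁻⁶/K.
Higher α expands more for the same ΔT: nylon.

nylon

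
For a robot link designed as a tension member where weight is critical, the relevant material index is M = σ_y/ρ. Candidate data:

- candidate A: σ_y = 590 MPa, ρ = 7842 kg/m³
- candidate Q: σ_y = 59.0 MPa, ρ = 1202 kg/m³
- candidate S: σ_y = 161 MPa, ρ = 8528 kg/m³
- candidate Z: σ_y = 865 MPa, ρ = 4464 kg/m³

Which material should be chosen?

Per-candidate index values:
  candidate Z: M = 194 kN·m/kg
  candidate A: M = 75.2 kN·m/kg
  candidate Q: M = 49.1 kN·m/kg
  candidate S: M = 18.9 kN·m/kg
The maximum is for candidate Z.

candidate Z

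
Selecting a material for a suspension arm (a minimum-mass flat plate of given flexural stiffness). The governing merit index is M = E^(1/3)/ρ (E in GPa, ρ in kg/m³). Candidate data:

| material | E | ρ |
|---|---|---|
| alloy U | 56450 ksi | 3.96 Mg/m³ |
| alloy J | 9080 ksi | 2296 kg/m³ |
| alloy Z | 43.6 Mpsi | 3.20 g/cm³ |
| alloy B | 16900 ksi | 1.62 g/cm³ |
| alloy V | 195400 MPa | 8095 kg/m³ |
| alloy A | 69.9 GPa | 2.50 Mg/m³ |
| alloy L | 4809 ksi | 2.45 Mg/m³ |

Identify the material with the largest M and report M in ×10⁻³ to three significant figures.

alloy B, M = 3.01×10⁻³

Normalizing units and computing the index:
  alloy U: E = 389.2 GPa, ρ = 3960 kg/m³
  alloy J: E = 62.60 GPa, ρ = 2296 kg/m³
  alloy Z: E = 300.6 GPa, ρ = 3200 kg/m³
  alloy B: E = 116.5 GPa, ρ = 1620 kg/m³
  alloy V: E = 195.4 GPa, ρ = 8095 kg/m³
  alloy A: E = 69.90 GPa, ρ = 2500 kg/m³
  alloy L: E = 33.16 GPa, ρ = 2450 kg/m³
  alloy B: M = 3.01×10⁻³
  alloy Z: M = 2.09×10⁻³
  alloy U: M = 1.84×10⁻³
  alloy J: M = 1.73×10⁻³
  alloy A: M = 1.65×10⁻³
  alloy L: M = 1.31×10⁻³
  alloy V: M = 0.717×10⁻³
The maximum is for alloy B.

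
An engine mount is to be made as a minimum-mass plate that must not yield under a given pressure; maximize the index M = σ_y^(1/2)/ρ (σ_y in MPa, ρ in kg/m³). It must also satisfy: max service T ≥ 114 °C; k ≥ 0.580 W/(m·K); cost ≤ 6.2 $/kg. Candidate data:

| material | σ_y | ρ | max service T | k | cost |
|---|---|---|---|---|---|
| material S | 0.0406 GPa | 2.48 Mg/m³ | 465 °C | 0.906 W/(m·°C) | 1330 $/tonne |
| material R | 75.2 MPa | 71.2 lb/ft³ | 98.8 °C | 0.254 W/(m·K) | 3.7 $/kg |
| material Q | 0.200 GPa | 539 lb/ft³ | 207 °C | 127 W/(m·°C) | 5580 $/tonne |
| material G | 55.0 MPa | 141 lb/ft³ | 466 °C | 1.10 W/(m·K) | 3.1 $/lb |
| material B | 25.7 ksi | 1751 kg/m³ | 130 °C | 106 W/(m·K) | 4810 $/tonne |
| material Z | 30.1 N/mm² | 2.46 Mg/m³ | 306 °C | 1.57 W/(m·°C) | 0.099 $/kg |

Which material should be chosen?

material B

Screen on constraints: max service T ≥ 114 °C; k ≥ 0.580 W/(m·K); cost ≤ 6.2 $/kg. Survivors: material S, material Q, material B, material Z.
After converting to SI:
  material S: σ_y = 40.60 MPa, ρ = 2480 kg/m³
  material Q: σ_y = 200.0 MPa, ρ = 8634 kg/m³
  material B: σ_y = 177.2 MPa, ρ = 1751 kg/m³
  material Z: σ_y = 30.10 MPa, ρ = 2460 kg/m³
  material B: M = 7.60×10⁻³
  material S: M = 2.57×10⁻³
  material Z: M = 2.23×10⁻³
  material Q: M = 1.64×10⁻³
Material B has the largest M.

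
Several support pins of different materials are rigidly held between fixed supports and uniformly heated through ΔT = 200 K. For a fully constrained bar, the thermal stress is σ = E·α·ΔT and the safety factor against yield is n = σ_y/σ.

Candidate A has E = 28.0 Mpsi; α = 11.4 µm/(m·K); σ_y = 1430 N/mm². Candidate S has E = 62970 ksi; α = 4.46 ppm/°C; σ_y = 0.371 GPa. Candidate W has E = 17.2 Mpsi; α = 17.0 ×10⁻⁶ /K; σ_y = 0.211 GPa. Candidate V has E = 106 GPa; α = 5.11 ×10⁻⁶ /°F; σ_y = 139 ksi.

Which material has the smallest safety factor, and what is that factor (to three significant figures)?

candidate W, n = 0.523

In consistent units (E in GPa, α in ×10⁻⁶/K, σ_y in MPa):
  candidate A: E = 193.1, α = 11.4, σ_y = 1430 → σ = 440 MPa, n = 3.25
  candidate S: E = 434.2, α = 4.46, σ_y = 371.0 → σ = 387 MPa, n = 0.958
  candidate W: E = 118.6, α = 17.0, σ_y = 211.0 → σ = 403 MPa, n = 0.523
  candidate V: E = 106.0, α = 9.20, σ_y = 958.4 → σ = 195 MPa, n = 4.91
The minimum is candidate W at n = 0.523.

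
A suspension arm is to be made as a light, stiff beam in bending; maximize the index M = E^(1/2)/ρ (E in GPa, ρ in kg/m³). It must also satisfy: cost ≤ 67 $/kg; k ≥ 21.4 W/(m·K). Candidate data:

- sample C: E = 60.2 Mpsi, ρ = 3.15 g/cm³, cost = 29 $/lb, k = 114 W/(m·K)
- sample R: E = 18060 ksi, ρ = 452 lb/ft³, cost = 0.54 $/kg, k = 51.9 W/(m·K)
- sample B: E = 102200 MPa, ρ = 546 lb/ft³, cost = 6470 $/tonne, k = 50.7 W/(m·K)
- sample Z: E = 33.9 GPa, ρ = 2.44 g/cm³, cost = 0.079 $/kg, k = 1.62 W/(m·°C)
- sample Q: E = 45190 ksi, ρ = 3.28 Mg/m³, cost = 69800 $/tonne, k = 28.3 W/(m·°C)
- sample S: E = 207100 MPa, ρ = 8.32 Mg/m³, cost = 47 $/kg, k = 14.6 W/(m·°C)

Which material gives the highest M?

Screen on constraints: cost ≤ 67 $/kg; k ≥ 21.4 W/(m·K). Survivors: sample C, sample R, sample B.
Normalizing units and computing the index:
  sample C: E = 415.1 GPa, ρ = 3150 kg/m³
  sample R: E = 124.5 GPa, ρ = 7240 kg/m³
  sample B: E = 102.2 GPa, ρ = 8746 kg/m³
  sample C: M = 6.47×10⁻³
  sample R: M = 1.54×10⁻³
  sample B: M = 1.16×10⁻³
Highest index: sample C.

sample C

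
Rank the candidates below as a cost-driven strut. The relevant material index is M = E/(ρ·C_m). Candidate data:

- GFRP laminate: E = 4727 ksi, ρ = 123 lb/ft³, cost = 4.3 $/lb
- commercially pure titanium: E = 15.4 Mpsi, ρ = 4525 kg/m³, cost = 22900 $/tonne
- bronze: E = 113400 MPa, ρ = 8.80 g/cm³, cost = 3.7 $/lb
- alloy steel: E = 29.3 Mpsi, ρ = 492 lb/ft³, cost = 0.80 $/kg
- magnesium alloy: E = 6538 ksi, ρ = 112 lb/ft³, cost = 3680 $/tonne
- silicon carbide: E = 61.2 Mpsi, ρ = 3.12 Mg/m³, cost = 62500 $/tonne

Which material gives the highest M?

alloy steel

After converting to SI:
  GFRP laminate: E = 32.59 GPa, ρ = 1970 kg/m³, cost = 9.480 $/kg
  commercially pure titanium: E = 106.2 GPa, ρ = 4525 kg/m³, cost = 22.90 $/kg
  bronze: E = 113.4 GPa, ρ = 8800 kg/m³, cost = 8.157 $/kg
  alloy steel: E = 202.0 GPa, ρ = 7881 kg/m³, cost = 0.8000 $/kg
  magnesium alloy: E = 45.08 GPa, ρ = 1794 kg/m³, cost = 3.680 $/kg
  silicon carbide: E = 422.0 GPa, ρ = 3120 kg/m³, cost = 62.50 $/kg
  alloy steel: M = 32.0 MN·m per $
  magnesium alloy: M = 6.83 MN·m per $
  silicon carbide: M = 2.16 MN·m per $
  GFRP laminate: M = 1.74 MN·m per $
  bronze: M = 1.58 MN·m per $
  commercially pure titanium: M = 1.02 MN·m per $
Alloy steel has the largest M.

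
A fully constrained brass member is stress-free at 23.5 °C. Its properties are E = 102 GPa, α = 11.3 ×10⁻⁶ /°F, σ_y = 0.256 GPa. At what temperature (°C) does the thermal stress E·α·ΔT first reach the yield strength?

α = 11.3×10⁻⁶/°F × 9/5 = 20.3×10⁻⁶/K.
σ_y = 0.256 GPa = 256.0 MPa.
E·α·ΔT = 256.0 MPa ⇒ ΔT = 256.0 / (102.0×10³ × 20.3×10⁻⁶) = 123.4 K.
T = 23.5 + 123.4 = 146.9 °C.

147 °C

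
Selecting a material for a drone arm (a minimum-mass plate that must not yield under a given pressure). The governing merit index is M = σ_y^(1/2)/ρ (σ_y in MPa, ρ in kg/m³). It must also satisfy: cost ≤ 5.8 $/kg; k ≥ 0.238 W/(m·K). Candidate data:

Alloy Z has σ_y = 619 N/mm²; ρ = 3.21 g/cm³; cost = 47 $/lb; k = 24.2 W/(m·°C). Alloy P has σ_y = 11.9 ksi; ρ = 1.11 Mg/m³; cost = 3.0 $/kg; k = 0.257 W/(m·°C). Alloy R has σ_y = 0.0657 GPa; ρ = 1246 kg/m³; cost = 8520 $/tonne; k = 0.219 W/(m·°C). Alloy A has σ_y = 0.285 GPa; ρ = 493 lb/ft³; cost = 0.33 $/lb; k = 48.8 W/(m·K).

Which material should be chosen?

alloy P

Screen on constraints: cost ≤ 5.8 $/kg; k ≥ 0.238 W/(m·K). Survivors: alloy P, alloy A.
In SI units:
  alloy P: σ_y = 82.05 MPa, ρ = 1110 kg/m³
  alloy A: σ_y = 285.0 MPa, ρ = 7897 kg/m³
  alloy P: M = 8.16×10⁻³
  alloy A: M = 2.14×10⁻³
The maximum is for alloy P.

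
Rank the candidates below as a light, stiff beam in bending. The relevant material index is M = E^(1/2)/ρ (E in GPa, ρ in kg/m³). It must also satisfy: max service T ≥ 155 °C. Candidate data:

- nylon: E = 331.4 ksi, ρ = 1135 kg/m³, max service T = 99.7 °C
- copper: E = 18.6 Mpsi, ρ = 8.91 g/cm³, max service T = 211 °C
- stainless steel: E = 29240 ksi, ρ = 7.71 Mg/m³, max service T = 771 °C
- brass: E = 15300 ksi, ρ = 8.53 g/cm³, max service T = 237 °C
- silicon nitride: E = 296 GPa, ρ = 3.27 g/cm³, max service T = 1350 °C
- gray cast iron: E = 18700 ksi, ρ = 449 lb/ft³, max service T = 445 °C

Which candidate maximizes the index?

Screen on constraints: max service T ≥ 155 °C. Survivors: copper, stainless steel, brass, silicon nitride, gray cast iron.
Normalizing units and computing the index:
  copper: E = 128.2 GPa, ρ = 8910 kg/m³
  stainless steel: E = 201.6 GPa, ρ = 7710 kg/m³
  brass: E = 105.5 GPa, ρ = 8530 kg/m³
  silicon nitride: E = 296.0 GPa, ρ = 3270 kg/m³
  gray cast iron: E = 128.9 GPa, ρ = 7192 kg/m³
  silicon nitride: M = 5.26×10⁻³
  stainless steel: M = 1.84×10⁻³
  gray cast iron: M = 1.58×10⁻³
  copper: M = 1.27×10⁻³
  brass: M = 1.20×10⁻³
Silicon nitride ranks first.

silicon nitride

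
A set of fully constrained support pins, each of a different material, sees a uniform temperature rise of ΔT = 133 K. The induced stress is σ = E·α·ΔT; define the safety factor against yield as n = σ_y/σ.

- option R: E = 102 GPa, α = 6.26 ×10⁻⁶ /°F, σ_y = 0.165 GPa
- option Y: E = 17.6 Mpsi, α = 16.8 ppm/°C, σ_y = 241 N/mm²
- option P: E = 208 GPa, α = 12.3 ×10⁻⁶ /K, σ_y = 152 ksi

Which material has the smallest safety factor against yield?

option Y

With everything in SI (GPa, ×10⁻⁶/K, MPa):
  option R: E = 102.0, α = 11.3, σ_y = 165.0 → σ = 153 MPa, n = 1.08
  option Y: E = 121.3, α = 16.8, σ_y = 241.0 → σ = 271 MPa, n = 0.889
  option P: E = 208.0, α = 12.3, σ_y = 1048 → σ = 340 MPa, n = 3.08
Smallest n: option Y with n = 0.889.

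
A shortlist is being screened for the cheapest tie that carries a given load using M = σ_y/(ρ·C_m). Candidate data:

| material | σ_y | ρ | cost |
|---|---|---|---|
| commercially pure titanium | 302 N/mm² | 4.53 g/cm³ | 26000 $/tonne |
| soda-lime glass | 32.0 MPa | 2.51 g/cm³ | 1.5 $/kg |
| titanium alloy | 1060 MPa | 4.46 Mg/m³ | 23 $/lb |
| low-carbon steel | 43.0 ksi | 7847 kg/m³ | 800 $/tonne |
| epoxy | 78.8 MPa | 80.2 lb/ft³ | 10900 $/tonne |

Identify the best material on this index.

Putting every candidate on a common basis:
  commercially pure titanium: σ_y = 302.0 MPa, ρ = 4530 kg/m³, cost = 26.00 $/kg
  soda-lime glass: σ_y = 32.00 MPa, ρ = 2510 kg/m³, cost = 1.500 $/kg
  titanium alloy: σ_y = 1060 MPa, ρ = 4460 kg/m³, cost = 50.71 $/kg
  low-carbon steel: σ_y = 296.5 MPa, ρ = 7847 kg/m³, cost = 0.8000 $/kg
  epoxy: σ_y = 78.80 MPa, ρ = 1285 kg/m³, cost = 10.90 $/kg
  low-carbon steel: M = 47.2 kN·m per $
  soda-lime glass: M = 8.50 kN·m per $
  epoxy: M = 5.63 kN·m per $
  titanium alloy: M = 4.69 kN·m per $
  commercially pure titanium: M = 2.56 kN·m per $
The maximum is for low-carbon steel.

low-carbon steel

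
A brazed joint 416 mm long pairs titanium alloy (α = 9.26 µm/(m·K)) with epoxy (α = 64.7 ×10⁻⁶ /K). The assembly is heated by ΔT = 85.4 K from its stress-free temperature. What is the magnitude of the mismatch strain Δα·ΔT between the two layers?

Δα = |9.26 − 64.7|×10⁻⁶/K = 55.4×10⁻⁶/K.
Mismatch strain = Δα·ΔT = 55.4×10⁻⁶ × 85.4 = 4.73×10⁻³.

4.73×10⁻³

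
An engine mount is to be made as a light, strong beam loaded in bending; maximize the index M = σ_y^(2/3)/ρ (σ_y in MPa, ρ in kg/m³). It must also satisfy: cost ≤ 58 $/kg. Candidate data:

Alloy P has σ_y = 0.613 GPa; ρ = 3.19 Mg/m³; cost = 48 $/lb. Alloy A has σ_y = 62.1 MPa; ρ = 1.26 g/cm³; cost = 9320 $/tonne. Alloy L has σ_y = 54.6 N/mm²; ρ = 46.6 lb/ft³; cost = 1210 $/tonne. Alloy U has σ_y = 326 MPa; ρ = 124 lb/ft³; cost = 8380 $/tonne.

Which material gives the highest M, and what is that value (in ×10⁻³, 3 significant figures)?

Screen on constraints: cost ≤ 58 $/kg. Survivors: alloy A, alloy L, alloy U.
Putting every candidate on a common basis:
  alloy A: σ_y = 62.10 MPa, ρ = 1260 kg/m³
  alloy L: σ_y = 54.60 MPa, ρ = 746.5 kg/m³
  alloy U: σ_y = 326.0 MPa, ρ = 1986 kg/m³
  alloy U: M = 23.8×10⁻³
  alloy L: M = 19.3×10⁻³
  alloy A: M = 12.4×10⁻³
Alloy U ranks first.

alloy U, M = 23.8×10⁻³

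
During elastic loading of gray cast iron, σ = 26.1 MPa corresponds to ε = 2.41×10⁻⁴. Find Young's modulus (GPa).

108 GPa

E = σ/ε = 26.1 MPa / 2.41×10⁻⁴ = 108300 MPa = 108 GPa.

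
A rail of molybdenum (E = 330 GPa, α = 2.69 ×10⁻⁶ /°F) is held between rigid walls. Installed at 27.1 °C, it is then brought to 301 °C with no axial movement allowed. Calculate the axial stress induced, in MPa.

438 MPa

α = 2.69×10⁻⁶/°F × 9/5 = 4.84×10⁻⁶/K.
ΔT = 273.9 K. Constrained thermal stress σ = E·α·ΔT = 330.0×10³ MPa × 4.84×10⁻⁶ × 273.9 = 438 MPa (compressive).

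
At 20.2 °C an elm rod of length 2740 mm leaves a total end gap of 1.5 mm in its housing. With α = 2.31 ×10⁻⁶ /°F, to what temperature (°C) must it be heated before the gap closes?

α = 2.31×10⁻⁶/°F × 9/5 = 4.16×10⁻⁶/K.
α·L₀·ΔT = 1.5 mm ⇒ ΔT = 1.5 / (4.16×10⁻⁶ × 2740.0) = 131.7 K.
T = 20.2 + 131.7 = 151.9 °C.

152 °C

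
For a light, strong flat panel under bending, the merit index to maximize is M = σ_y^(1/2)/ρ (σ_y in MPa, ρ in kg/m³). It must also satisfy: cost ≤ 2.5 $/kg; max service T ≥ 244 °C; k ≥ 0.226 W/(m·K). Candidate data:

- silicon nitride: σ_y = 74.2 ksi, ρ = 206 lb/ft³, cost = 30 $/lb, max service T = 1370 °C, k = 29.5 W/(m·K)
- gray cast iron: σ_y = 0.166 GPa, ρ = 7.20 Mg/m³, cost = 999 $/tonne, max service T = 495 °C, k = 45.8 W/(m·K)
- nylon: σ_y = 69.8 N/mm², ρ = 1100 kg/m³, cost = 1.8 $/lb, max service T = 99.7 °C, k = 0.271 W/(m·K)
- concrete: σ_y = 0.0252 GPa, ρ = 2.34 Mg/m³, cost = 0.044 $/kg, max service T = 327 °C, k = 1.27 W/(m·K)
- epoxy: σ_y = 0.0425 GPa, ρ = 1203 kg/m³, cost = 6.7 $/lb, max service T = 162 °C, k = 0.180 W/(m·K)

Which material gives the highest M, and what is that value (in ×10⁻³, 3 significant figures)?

concrete, M = 2.15×10⁻³

Screen on constraints: cost ≤ 2.5 $/kg; max service T ≥ 244 °C; k ≥ 0.226 W/(m·K). Survivors: gray cast iron, concrete.
Convert each candidate to consistent units, then evaluate M:
  gray cast iron: σ_y = 166.0 MPa, ρ = 7200 kg/m³
  concrete: σ_y = 25.20 MPa, ρ = 2340 kg/m³
  concrete: M = 2.15×10⁻³
  gray cast iron: M = 1.79×10⁻³
Highest index: concrete.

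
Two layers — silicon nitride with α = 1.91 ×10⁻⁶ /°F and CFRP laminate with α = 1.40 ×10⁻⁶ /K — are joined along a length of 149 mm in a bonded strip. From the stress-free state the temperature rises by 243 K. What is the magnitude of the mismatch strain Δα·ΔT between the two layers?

silicon nitride: α = 1.91×10⁻⁶/°F × 9/5 = 3.44×10⁻⁶/K.
Δα = |3.44 − 1.40|×10⁻⁶/K = 2.04×10⁻⁶/K.
Mismatch strain = Δα·ΔT = 2.04×10⁻⁶ × 243.0 = 4.95×10⁻⁴.

4.95×10⁻⁴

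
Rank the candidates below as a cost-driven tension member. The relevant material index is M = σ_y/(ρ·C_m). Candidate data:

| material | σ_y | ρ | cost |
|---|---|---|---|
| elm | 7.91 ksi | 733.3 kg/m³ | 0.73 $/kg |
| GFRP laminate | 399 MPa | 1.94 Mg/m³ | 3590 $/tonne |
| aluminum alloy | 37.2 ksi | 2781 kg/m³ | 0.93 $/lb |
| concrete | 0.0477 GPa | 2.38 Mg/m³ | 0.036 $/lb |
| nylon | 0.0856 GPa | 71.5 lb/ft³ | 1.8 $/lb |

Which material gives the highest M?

Putting every candidate on a common basis:
  elm: σ_y = 54.54 MPa, ρ = 733.3 kg/m³, cost = 0.7300 $/kg
  GFRP laminate: σ_y = 399.0 MPa, ρ = 1940 kg/m³, cost = 3.590 $/kg
  aluminum alloy: σ_y = 256.5 MPa, ρ = 2781 kg/m³, cost = 2.050 $/kg
  concrete: σ_y = 47.70 MPa, ρ = 2380 kg/m³, cost = 0.07937 $/kg
  nylon: σ_y = 85.60 MPa, ρ = 1145 kg/m³, cost = 3.968 $/kg
  concrete: M = 253 kN·m per $
  elm: M = 102 kN·m per $
  GFRP laminate: M = 57.3 kN·m per $
  aluminum alloy: M = 45.0 kN·m per $
  nylon: M = 18.8 kN·m per $
Concrete ranks first.

concrete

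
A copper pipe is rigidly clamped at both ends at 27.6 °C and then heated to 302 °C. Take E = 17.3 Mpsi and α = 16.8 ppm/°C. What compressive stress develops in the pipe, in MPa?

E = 17.3 Mpsi = 119.3 GPa.
ΔT = 274.4 K. Constrained thermal stress σ = E·α·ΔT = 119.3×10³ MPa × 16.8×10⁻⁶ × 274.4 = 550 MPa (compressive).

550 MPa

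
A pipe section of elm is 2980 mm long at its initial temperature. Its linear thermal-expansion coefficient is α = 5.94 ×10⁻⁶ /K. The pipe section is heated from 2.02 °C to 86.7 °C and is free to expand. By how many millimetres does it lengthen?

1.50 mm

ΔT = 86.7 − 2.02 = 84.68 K.
ΔL = α·L₀·ΔT = 5.94×10⁻⁶ × 2980 mm × 84.68 K = 1.50 mm.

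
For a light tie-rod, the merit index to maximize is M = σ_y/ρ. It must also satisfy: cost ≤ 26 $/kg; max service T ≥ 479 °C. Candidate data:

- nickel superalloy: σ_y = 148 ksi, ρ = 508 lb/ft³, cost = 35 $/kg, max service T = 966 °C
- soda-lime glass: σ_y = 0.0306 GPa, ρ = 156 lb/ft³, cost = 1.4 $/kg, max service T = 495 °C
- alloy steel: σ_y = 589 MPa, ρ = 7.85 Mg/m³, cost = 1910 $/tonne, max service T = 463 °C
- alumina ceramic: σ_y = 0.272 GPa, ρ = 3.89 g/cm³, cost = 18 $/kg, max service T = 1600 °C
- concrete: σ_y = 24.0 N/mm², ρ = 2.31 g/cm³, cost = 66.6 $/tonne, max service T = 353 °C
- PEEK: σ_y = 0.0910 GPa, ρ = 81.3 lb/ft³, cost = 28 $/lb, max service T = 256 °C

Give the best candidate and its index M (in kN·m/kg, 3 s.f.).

Screen on constraints: cost ≤ 26 $/kg; max service T ≥ 479 °C. Survivors: soda-lime glass, alumina ceramic.
In SI units:
  soda-lime glass: σ_y = 30.60 MPa, ρ = 2499 kg/m³
  alumina ceramic: σ_y = 272.0 MPa, ρ = 3890 kg/m³
  alumina ceramic: M = 69.9 kN·m/kg
  soda-lime glass: M = 12.2 kN·m/kg
Alumina ceramic has the largest M.

alumina ceramic, M = 69.9 kN·m/kg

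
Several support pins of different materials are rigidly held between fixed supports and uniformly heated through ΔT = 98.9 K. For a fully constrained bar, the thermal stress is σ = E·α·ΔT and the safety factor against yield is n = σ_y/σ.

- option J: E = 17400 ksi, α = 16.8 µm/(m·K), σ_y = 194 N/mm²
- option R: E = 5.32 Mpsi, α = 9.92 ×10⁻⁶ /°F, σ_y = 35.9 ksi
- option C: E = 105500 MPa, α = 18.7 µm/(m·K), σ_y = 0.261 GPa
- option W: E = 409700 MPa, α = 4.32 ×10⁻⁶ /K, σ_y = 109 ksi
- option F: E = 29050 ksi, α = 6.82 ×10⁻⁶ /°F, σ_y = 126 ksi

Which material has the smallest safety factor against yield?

option J

Converting E to GPa, α to ×10⁻⁶/K, σ_y to MPa, then σ and n for each:
  option J: E = 120.0, α = 16.8, σ_y = 194.0 → σ = 199 MPa, n = 0.973
  option R: E = 36.68, α = 17.9, σ_y = 247.5 → σ = 64.8 MPa, n = 3.82
  option C: E = 105.5, α = 18.7, σ_y = 261.0 → σ = 195 MPa, n = 1.34
  option W: E = 409.7, α = 4.32, σ_y = 751.5 → σ = 175 MPa, n = 4.29
  option F: E = 200.3, α = 12.3, σ_y = 868.7 → σ = 243 MPa, n = 3.57
Option J has the lowest safety factor, n = 0.973.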